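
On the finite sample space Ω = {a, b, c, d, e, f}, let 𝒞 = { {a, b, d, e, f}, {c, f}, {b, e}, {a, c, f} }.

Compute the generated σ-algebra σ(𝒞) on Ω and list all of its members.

Seed the family with 𝒞 together with ∅ and Ω: { ∅, {b, e}, {c, f}, {a, c, f}, {a, b, d, e, f}, Ω }.
Pass 1 (6 new):
  {c}  = {a, b, d, e, f}ᶜ
  {b, d, e}  = {a, c, f}ᶜ
  {a, b, d, e}  = {c, f}ᶜ
  {a, c, d, f}  = {b, e}ᶜ
  {b, c, e, f}  = {b, e} ∪ {c, f}
  {a, b, c, e, f}  = {b, e} ∪ {a, c, f}
  — 12 sets.
Pass 2. New:
  {d}  = {a, b, c, e, f}ᶜ
  {a, d}  = {b, c, e, f}ᶜ
  {b, c, e}  = {b, e} ∪ {c}
  {b, c, d, e}  = {c} ∪ {b, d, e}
  {a, b, c, d, e}  = {a, b, d, e} ∪ {c}
  {b, c, d, e, f}  = {b, c, e, f} ∪ {b, d, e}
  — 18 sets.
Pass 3: +7 →
  {a}  = {b, c, d, e, f}ᶜ
  {f}  = {a, b, c, d, e}ᶜ
  {a, f}  = {b, c, d, e}ᶜ
  {c, d}  = {c} ∪ {d}
  {a, c, d}  = {c} ∪ {a, d}
  {a, d, f}  = {b, c, e}ᶜ
  {c, d, f}  = {c, f} ∪ {d}
  — 25 sets.
Pass 4: +7 →
  {a, c}  = {a} ∪ {c}
  {d, f}  = {f} ∪ {d}
  {a, b, e}  = {c, d, f}ᶜ
  {b, e, f}  = {a, c, d}ᶜ
  {a, b, c, e}  = {a} ∪ {b, c, e}
  {a, b, e, f}  = {c, d}ᶜ
  {b, d, e, f}  = {f} ∪ {b, d, e}
  — 32 sets.
Pass 5: no new sets; the family is a σ-algebra.

Therefore σ(𝒞) = { ∅, {a}, {c}, {d}, {f}, {a, c}, {a, d}, {a, f}, {b, e}, {c, d}, {c, f}, {d, f}, {a, b, e}, {a, c, d}, {a, c, f}, {a, d, f}, {b, c, e}, {b, d, e}, {b, e, f}, {c, d, f}, {a, b, c, e}, {a, b, d, e}, {a, b, e, f}, {a, c, d, f}, {b, c, d, e}, {b, c, e, f}, {b, d, e, f}, {a, b, c, d, e}, {a, b, c, e, f}, {a, b, d, e, f}, {b, c, d, e, f}, Ω } (|σ(𝒞)| = 32).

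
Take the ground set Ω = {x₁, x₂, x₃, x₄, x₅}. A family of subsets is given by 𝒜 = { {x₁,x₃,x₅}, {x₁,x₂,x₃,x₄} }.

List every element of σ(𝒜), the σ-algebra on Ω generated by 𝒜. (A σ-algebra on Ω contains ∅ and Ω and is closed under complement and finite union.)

Start: 𝒜 ∪ {∅, Ω} = { ∅, {x₁,x₃,x₅}, {x₁,x₂,x₃,x₄}, Ω }.
Round 1: +2 →
  {x₅}  = complement {x₁,x₂,x₃,x₄}
  {x₂,x₄}  = complement {x₁,x₃,x₅}
  [6 total]
Round 2. New:
  {x₂,x₄,x₅}  = {x₂,x₄} ∪ {x₅}
  [7 total]
Round 3: 1 new —
  {x₁,x₃}  = complement {x₂,x₄,x₅}
  [8 total]
Round 4: already closed under ᶜ and ∪.

σ(𝒜) = { ∅, {x₅}, {x₁,x₃}, {x₂,x₄}, {x₁,x₃,x₅}, {x₂,x₄,x₅}, {x₁,x₂,x₃,x₄}, Ω }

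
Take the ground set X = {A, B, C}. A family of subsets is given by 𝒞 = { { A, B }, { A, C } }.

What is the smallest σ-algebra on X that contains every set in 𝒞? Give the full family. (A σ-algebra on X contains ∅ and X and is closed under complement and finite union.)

|σ(𝒞)| = 8.  σ(𝒞) = { {  }, { A }, { B }, { C }, { A, B }, { A, C }, { B, C }, X }

Derivation:
Seed the family with 𝒞 together with ∅ and X: { {  }, { A, B }, { A, C }, X }.
Step 1 adds 2:
  { B }  = complement { A, C }
  { C }  = complement { A, B }
  [6 total]
Step 2. New:
  { B, C }  = { C } ∪ { B }
  [7 total]
Step 3 adds 1:
  { A }  = complement { B, C }
  [8 total]
Step 4: stable.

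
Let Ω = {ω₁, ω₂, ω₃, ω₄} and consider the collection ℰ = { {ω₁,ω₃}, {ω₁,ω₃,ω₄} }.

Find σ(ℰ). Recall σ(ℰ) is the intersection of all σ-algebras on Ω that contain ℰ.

|σ(ℰ)| = 8.  σ(ℰ) = { {}, {ω₂}, {ω₄}, {ω₁,ω₃}, {ω₂,ω₄}, {ω₁,ω₂,ω₃}, {ω₁,ω₃,ω₄}, Ω }

Working:
Begin from { {}, {ω₁,ω₃}, {ω₁,ω₃,ω₄}, Ω } (that is, ℰ plus ∅ and Ω).
Round 1: +2 →
  {ω₂}  = complement {ω₁,ω₃,ω₄}
  {ω₂,ω₄}  = complement {ω₁,ω₃}
  — 6 sets.
Round 2 adds 1:
  {ω₁,ω₂,ω₃}  = {ω₁,ω₃} ∪ {ω₂}
  — 7 sets.
Round 3 (1 new):
  {ω₄}  = complement {ω₁,ω₂,ω₃}
  — 8 sets.
Round 4: stable.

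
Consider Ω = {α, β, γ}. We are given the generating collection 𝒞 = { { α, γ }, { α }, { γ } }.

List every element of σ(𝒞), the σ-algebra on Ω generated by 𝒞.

Start: 𝒞 ∪ {∅, Ω} = { {}, { α }, { γ }, { α, γ }, Ω }.
Round 1 (3 new):
  { β }  = ᶜ of { α, γ }
  { α, β }  = ᶜ of { γ }
  { β, γ }  = ᶜ of { α }
Round 2: already closed under ᶜ and ∪.

σ(𝒞) = { {}, { α }, { β }, { γ }, { α, β }, { α, γ }, { β, γ }, Ω }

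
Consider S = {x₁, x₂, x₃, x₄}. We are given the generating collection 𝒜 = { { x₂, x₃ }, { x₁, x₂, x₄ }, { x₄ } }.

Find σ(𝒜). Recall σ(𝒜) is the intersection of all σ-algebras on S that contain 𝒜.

σ(𝒜) (16 sets): { ∅, { x₁ }, { x₂ }, { x₃ }, { x₄ }, { x₁, x₂ }, { x₁, x₃ }, { x₁, x₄ }, { x₂, x₃ }, { x₂, x₄ }, { x₃, x₄ }, { x₁, x₂, x₃ }, { x₁, x₂, x₄ }, { x₁, x₃, x₄ }, { x₂, x₃, x₄ }, S }

Check:
Start: 𝒜 ∪ {∅, S} = { ∅, { x₄ }, { x₂, x₃ }, { x₁, x₂, x₄ }, S }.
Pass 1 (4 new):
  { x₃ }  = complement { x₁, x₂, x₄ }
  { x₁, x₄ }  = complement { x₂, x₃ }
  { x₁, x₂, x₃ }  = complement { x₄ }
  { x₂, x₃, x₄ }  = { x₂, x₃ } ∪ { x₄ }
  |family| = 9
Pass 2: 3 new —
  { x₁ }  = complement { x₂, x₃, x₄ }
  { x₃, x₄ }  = { x₃ } ∪ { x₄ }
  { x₁, x₃, x₄ }  = { x₃ } ∪ { x₁, x₄ }
  |family| = 12
Pass 3: +3 →
  { x₂ }  = complement { x₁, x₃, x₄ }
  { x₁, x₂ }  = complement { x₃, x₄ }
  { x₁, x₃ }  = { x₃ } ∪ { x₁ }
  |family| = 15
Pass 4: 1 new —
  { x₂, x₄ }  = complement { x₁, x₃ }
  |family| = 16
Pass 5: no new sets; the family is a σ-algebra.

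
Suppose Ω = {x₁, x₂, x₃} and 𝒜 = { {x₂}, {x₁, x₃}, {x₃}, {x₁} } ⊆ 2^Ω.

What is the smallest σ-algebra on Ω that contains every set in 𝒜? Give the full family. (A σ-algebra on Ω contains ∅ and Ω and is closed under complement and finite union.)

Start: 𝒜 ∪ {∅, Ω} = { {}, {x₁}, {x₂}, {x₃}, {x₁, x₃}, Ω }.
Step 1: 2 new —
  {x₁, x₂}  = Ω∖{x₃}
  {x₂, x₃}  = Ω∖{x₁}
  (now 8)
Step 2 adds nothing — fixpoint reached.

Hence σ(𝒜) has 8 members: { {}, {x₁}, {x₂}, {x₃}, {x₁, x₂}, {x₁, x₃}, {x₂, x₃}, Ω }.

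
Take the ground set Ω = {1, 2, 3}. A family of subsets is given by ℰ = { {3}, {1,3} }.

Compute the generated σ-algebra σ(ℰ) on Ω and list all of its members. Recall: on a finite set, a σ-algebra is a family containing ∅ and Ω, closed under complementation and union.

Initial family (4 sets): { {}, {3}, {1,3}, Ω }.
Pass 1 adds 2:
  {2}  = complement {1,3}
  {1,2}  = complement {3}
  |family| = 6
Pass 2 adds 1:
  {2,3}  = {3} ∪ {2}
  |family| = 7
Pass 3: 1 new —
  {1}  = complement {2,3}
  |family| = 8
Pass 4 adds nothing — fixpoint reached.

Therefore σ(ℰ) = { {}, {1}, {2}, {3}, {1,2}, {1,3}, {2,3}, Ω } (|σ(ℰ)| = 8).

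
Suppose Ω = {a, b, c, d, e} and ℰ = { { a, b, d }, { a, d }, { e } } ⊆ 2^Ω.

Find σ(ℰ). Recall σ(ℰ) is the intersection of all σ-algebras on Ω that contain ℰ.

Start: ℰ ∪ {∅, Ω} = { ∅, { e }, { a, d }, { a, b, d }, Ω }.
Iteration 1: +5 →
  { c, e }  = { a, b, d }ᶜ
  { a, d, e }  = { a, d } ∪ { e }
  { b, c, e }  = { a, d }ᶜ
  { a, b, c, d }  = { e }ᶜ
  { a, b, d, e }  = { a, b, d } ∪ { e }
  — 10 sets.
Iteration 2 adds 3:
  { c }  = { a, b, d, e }ᶜ
  { b, c }  = { a, d, e }ᶜ
  { a, c, d, e }  = { a, d, e } ∪ { c, e }
  — 13 sets.
Iteration 3: +2 →
  { b }  = { a, c, d, e }ᶜ
  { a, c, d }  = { c } ∪ { a, d }
  — 15 sets.
Iteration 4 (1 new):
  { b, e }  = { a, c, d }ᶜ
  — 16 sets.
After Iteration 5 the family is unchanged; done.

Hence σ(ℰ) has 16 members: { ∅, { b }, { c }, { e }, { a, d }, { b, c }, { b, e }, { c, e }, { a, b, d }, { a, c, d }, { a, d, e }, { b, c, e }, { a, b, c, d }, { a, b, d, e }, { a, c, d, e }, Ω }.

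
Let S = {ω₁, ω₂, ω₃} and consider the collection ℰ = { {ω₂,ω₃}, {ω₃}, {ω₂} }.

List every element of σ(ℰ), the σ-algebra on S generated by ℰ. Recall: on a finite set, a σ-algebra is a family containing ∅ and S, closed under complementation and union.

σ(ℰ) (8 sets): { {}, {ω₁}, {ω₂}, {ω₃}, {ω₁,ω₂}, {ω₁,ω₃}, {ω₂,ω₃}, S }

Working:
Take S₀ = ℰ ∪ {∅, S} = { {}, {ω₂}, {ω₃}, {ω₂,ω₃}, S }.
Iteration 1. New:
  {ω₁}  = {ω₂,ω₃}ᶜ
  {ω₁,ω₂}  = {ω₃}ᶜ
  {ω₁,ω₃}  = {ω₂}ᶜ
Iteration 2: stable.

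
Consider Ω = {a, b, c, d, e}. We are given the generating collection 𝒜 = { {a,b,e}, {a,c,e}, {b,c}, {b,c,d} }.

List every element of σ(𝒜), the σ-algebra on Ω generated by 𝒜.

Seed the family with 𝒜 together with ∅ and Ω: { {}, {b,c}, {a,b,e}, {a,c,e}, {b,c,d}, Ω }.
Step 1 adds 5:
  {a,e}  = complement {b,c,d}
  {b,d}  = complement {a,c,e}
  {c,d}  = complement {a,b,e}
  {a,d,e}  = complement {b,c}
  {a,b,c,e}  = {a,b,e} ∪ {b,c}
  |family| = 11
Step 2. New:
  {d}  = complement {a,b,c,e}
  {a,b,d,e}  = {a,d,e} ∪ {a,b,e}
  {a,c,d,e}  = {a,d,e} ∪ {c,d}
  |family| = 14
Step 3 adds 2:
  {b}  = complement {a,c,d,e}
  {c}  = complement {a,b,d,e}
  |family| = 16
Step 4 adds nothing — fixpoint reached.

Therefore σ(𝒜) = { {}, {b}, {c}, {d}, {a,e}, {b,c}, {b,d}, {c,d}, {a,b,e}, {a,c,e}, {a,d,e}, {b,c,d}, {a,b,c,e}, {a,b,d,e}, {a,c,d,e}, Ω } (|σ(𝒜)| = 16).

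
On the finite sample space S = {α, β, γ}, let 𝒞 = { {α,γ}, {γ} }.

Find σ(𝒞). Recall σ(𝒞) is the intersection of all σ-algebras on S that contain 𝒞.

|σ(𝒞)| = 8.  σ(𝒞) = { {}, {α}, {β}, {γ}, {α,β}, {α,γ}, {β,γ}, S }

Working:
Take S₀ = 𝒞 ∪ {∅, S} = { {}, {γ}, {α,γ}, S }.
Pass 1: +2 →
  {β}  = S∖{α,γ}
  {α,β}  = S∖{γ}
Pass 2: 1 new —
  {β,γ}  = {γ} ∪ {β}
Pass 3. New:
  {α}  = S∖{β,γ}
Pass 4: closed — nothing new.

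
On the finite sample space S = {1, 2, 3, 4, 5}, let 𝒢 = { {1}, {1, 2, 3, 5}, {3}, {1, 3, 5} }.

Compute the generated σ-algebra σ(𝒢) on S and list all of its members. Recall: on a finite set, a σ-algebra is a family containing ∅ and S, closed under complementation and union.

Begin from { ∅, {1}, {3}, {1, 3, 5}, {1, 2, 3, 5}, S } (that is, 𝒢 plus ∅ and S).
Pass 1: +5 →
  {4}  = complement {1, 2, 3, 5}
  {1, 3}  = {3} ∪ {1}
  {2, 4}  = complement {1, 3, 5}
  {1, 2, 4, 5}  = complement {3}
  {2, 3, 4, 5}  = complement {1}
  — 11 sets.
Pass 2: 8 new —
  {1, 4}  = {4} ∪ {1}
  {3, 4}  = {3} ∪ {4}
  {1, 2, 4}  = {2, 4} ∪ {1}
  {1, 3, 4}  = {1, 3} ∪ {4}
  {2, 3, 4}  = {3} ∪ {2, 4}
  {2, 4, 5}  = complement {1, 3}
  {1, 2, 3, 4}  = {1, 3} ∪ {2, 4}
  {1, 3, 4, 5}  = {1, 3, 5} ∪ {4}
  — 19 sets.
Pass 3: +7 →
  {2}  = complement {1, 3, 4, 5}
  {5}  = complement {1, 2, 3, 4}
  {1, 5}  = complement {2, 3, 4}
  {2, 5}  = complement {1, 3, 4}
  {3, 5}  = complement {1, 2, 4}
  {1, 2, 5}  = complement {3, 4}
  {2, 3, 5}  = complement {1, 4}
  — 26 sets.
Pass 4 adds 6:
  {1, 2}  = {2} ∪ {1}
  {2, 3}  = {2} ∪ {3}
  {4, 5}  = {5} ∪ {4}
  {1, 2, 3}  = {2} ∪ {1, 3}
  {1, 4, 5}  = {5} ∪ {1, 4}
  {3, 4, 5}  = {3, 4} ∪ {5}
  — 32 sets.
Pass 5: no new sets; the family is a σ-algebra.

Hence σ(𝒢) has 32 members: { ∅, {1}, {2}, {3}, {4}, {5}, {1, 2}, {1, 3}, {1, 4}, {1, 5}, {2, 3}, {2, 4}, {2, 5}, {3, 4}, {3, 5}, {4, 5}, {1, 2, 3}, {1, 2, 4}, {1, 2, 5}, {1, 3, 4}, {1, 3, 5}, {1, 4, 5}, {2, 3, 4}, {2, 3, 5}, {2, 4, 5}, {3, 4, 5}, {1, 2, 3, 4}, {1, 2, 3, 5}, {1, 2, 4, 5}, {1, 3, 4, 5}, {2, 3, 4, 5}, S }.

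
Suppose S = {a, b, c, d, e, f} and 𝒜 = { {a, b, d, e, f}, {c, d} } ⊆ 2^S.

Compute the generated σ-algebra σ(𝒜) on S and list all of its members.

Take S₀ = 𝒜 ∪ {∅, S} = { {}, {c, d}, {a, b, d, e, f}, S }.
Pass 1. New:
  {c}  = complement {a, b, d, e, f}
  {a, b, e, f}  = complement {c, d}
Pass 2: +1 →
  {a, b, c, e, f}  = {c} ∪ {a, b, e, f}
Pass 3. New:
  {d}  = complement {a, b, c, e, f}
After Pass 4 the family is unchanged; done.

|σ(𝒜)| = 8.  σ(𝒜) = { {}, {c}, {d}, {c, d}, {a, b, e, f}, {a, b, c, e, f}, {a, b, d, e, f}, S }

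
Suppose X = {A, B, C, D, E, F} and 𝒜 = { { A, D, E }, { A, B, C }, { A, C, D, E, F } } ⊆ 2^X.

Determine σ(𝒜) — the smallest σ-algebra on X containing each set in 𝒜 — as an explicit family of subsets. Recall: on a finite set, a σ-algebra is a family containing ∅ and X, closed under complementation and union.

|σ(𝒜)| = 32.  σ(𝒜) = { ∅, { A }, { B }, { C }, { F }, { A, B }, { A, C }, { A, F }, { B, C }, { B, F }, { C, F }, { D, E }, { A, B, C }, { A, B, F }, { A, C, F }, { A, D, E }, { B, C, F }, { B, D, E }, { C, D, E }, { D, E, F }, { A, B, C, F }, { A, B, D, E }, { A, C, D, E }, { A, D, E, F }, { B, C, D, E }, { B, D, E, F }, { C, D, E, F }, { A, B, C, D, E }, { A, B, D, E, F }, { A, C, D, E, F }, { B, C, D, E, F }, X }

Trace:
Begin from { ∅, { A, B, C }, { A, D, E }, { A, C, D, E, F }, X } (that is, 𝒜 plus ∅ and X).
Step 1: 4 new —
  { B }  = X∖{ A, C, D, E, F }
  { B, C, F }  = X∖{ A, D, E }
  { D, E, F }  = X∖{ A, B, C }
  { A, B, C, D, E }  = { A, D, E } ∪ { A, B, C }
  — 9 sets.
Step 2: +6 →
  { F }  = X∖{ A, B, C, D, E }
  { A, B, C, F }  = { A, B, C } ∪ { B, C, F }
  { A, B, D, E }  = { A, D, E } ∪ { B }
  { A, D, E, F }  = { A, D, E } ∪ { D, E, F }
  { B, D, E, F }  = { B } ∪ { D, E, F }
  { B, C, D, E, F }  = { B, C, F } ∪ { D, E, F }
  — 15 sets.
Step 3. New:
  { A }  = X∖{ B, C, D, E, F }
  { A, C }  = X∖{ B, D, E, F }
  { B, C }  = X∖{ A, D, E, F }
  { B, F }  = { B } ∪ { F }
  { C, F }  = X∖{ A, B, D, E }
  { D, E }  = X∖{ A, B, C, F }
  { A, B, D, E, F }  = { A, D, E } ∪ { B, D, E, F }
  — 22 sets.
Step 4 adds 9:
  { C }  = X∖{ A, B, D, E, F }
  { A, B }  = { B } ∪ { A }
  { A, F }  = { F } ∪ { A }
  { A, B, F }  = { B, F } ∪ { A }
  { A, C, F }  = { A, C } ∪ { F }
  { B, D, E }  = { B } ∪ { D, E }
  { A, C, D, E }  = X∖{ B, F }
  { B, C, D, E }  = { D, E } ∪ { B, C }
  { C, D, E, F }  = { D, E } ∪ { C, F }
  — 31 sets.
Step 5: 1 new —
  { C, D, E }  = X∖{ A, B, F }
  — 32 sets.
Step 6: closed — nothing new.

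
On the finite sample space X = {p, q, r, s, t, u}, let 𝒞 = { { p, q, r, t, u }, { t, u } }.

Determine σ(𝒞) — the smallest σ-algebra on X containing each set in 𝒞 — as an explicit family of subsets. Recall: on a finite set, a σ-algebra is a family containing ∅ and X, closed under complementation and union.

|σ(𝒞)| = 8.  σ(𝒞) = { ∅, { s }, { t, u }, { p, q, r }, { s, t, u }, { p, q, r, s }, { p, q, r, t, u }, X }

Derivation:
Seed the family with 𝒞 together with ∅ and X: { ∅, { t, u }, { p, q, r, t, u }, X }.
Step 1. New:
  { s }  = complement { p, q, r, t, u }
  { p, q, r, s }  = complement { t, u }
Step 2 adds 1:
  { s, t, u }  = { t, u } ∪ { s }
Step 3: +1 →
  { p, q, r }  = complement { s, t, u }
Step 4: stable.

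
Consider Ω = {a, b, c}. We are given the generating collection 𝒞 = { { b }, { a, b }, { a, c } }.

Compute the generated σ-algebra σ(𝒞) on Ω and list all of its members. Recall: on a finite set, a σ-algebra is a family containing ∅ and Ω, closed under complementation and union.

Answer: σ(𝒞) = { {  }, { a }, { b }, { c }, { a, b }, { a, c }, { b, c }, Ω }

Working:
Begin from { {  }, { b }, { a, b }, { a, c }, Ω } (that is, 𝒞 plus ∅ and Ω).
Round 1. New:
  { c }  = complement { a, b }
  — 6 sets.
Round 2: 1 new —
  { b, c }  = { c } ∪ { b }
  — 7 sets.
Round 3: 1 new —
  { a }  = complement { b, c }
  — 8 sets.
After Round 4 the family is unchanged; done.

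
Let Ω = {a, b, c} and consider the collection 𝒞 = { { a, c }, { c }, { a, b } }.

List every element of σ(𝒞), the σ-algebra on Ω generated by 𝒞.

Initial family (5 sets): { ∅, { c }, { a, b }, { a, c }, Ω }.
Pass 1: +1 →
  { b }  = complement { a, c }
  (now 6)
Pass 2 adds 1:
  { b, c }  = { c } ∪ { b }
  (now 7)
Pass 3: +1 →
  { a }  = complement { b, c }
  (now 8)
After Pass 4 the family is unchanged; done.

Therefore σ(𝒞) = { ∅, { a }, { b }, { c }, { a, b }, { a, c }, { b, c }, Ω } (|σ(𝒞)| = 8).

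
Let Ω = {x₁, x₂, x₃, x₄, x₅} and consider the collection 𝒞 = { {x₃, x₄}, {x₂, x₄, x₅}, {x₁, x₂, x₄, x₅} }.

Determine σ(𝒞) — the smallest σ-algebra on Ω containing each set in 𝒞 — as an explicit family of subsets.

Begin from { ∅, {x₃, x₄}, {x₂, x₄, x₅}, {x₁, x₂, x₄, x₅}, Ω } (that is, 𝒞 plus ∅ and Ω).
Pass 1: 4 new —
  {x₃}  = ᶜ of {x₁, x₂, x₄, x₅}
  {x₁, x₃}  = ᶜ of {x₂, x₄, x₅}
  {x₁, x₂, x₅}  = ᶜ of {x₃, x₄}
  {x₂, x₃, x₄, x₅}  = {x₃, x₄} ∪ {x₂, x₄, x₅}
  (now 9)
Pass 2. New:
  {x₁}  = ᶜ of {x₂, x₃, x₄, x₅}
  {x₁, x₃, x₄}  = {x₃, x₄} ∪ {x₁, x₃}
  {x₁, x₂, x₃, x₅}  = {x₃} ∪ {x₁, x₂, x₅}
  (now 12)
Pass 3 (2 new):
  {x₄}  = ᶜ of {x₁, x₂, x₃, x₅}
  {x₂, x₅}  = ᶜ of {x₁, x₃, x₄}
  (now 14)
Pass 4 adds 2:
  {x₁, x₄}  = {x₄} ∪ {x₁}
  {x₂, x₃, x₅}  = {x₃} ∪ {x₂, x₅}
  (now 16)
After Pass 5 the family is unchanged; done.

Therefore σ(𝒞) = { ∅, {x₁}, {x₃}, {x₄}, {x₁, x₃}, {x₁, x₄}, {x₂, x₅}, {x₃, x₄}, {x₁, x₂, x₅}, {x₁, x₃, x₄}, {x₂, x₃, x₅}, {x₂, x₄, x₅}, {x₁, x₂, x₃, x₅}, {x₁, x₂, x₄, x₅}, {x₂, x₃, x₄, x₅}, Ω } (|σ(𝒞)| = 16).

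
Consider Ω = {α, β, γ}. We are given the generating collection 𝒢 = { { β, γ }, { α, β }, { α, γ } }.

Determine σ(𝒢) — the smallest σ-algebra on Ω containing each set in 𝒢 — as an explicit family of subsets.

|σ(𝒢)| = 8.  σ(𝒢) = { {}, { α }, { β }, { γ }, { α, β }, { α, γ }, { β, γ }, Ω }

Trace:
Start: 𝒢 ∪ {∅, Ω} = { {}, { α, β }, { α, γ }, { β, γ }, Ω }.
Step 1 (3 new):
  { α }  = Ω∖{ β, γ }
  { β }  = Ω∖{ α, γ }
  { γ }  = Ω∖{ α, β }
Step 2: closed — nothing new.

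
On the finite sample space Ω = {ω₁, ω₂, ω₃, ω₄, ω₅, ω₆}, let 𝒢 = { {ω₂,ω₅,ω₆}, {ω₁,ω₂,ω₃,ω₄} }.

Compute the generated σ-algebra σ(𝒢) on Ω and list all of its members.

Start: 𝒢 ∪ {∅, Ω} = { ∅, {ω₂,ω₅,ω₆}, {ω₁,ω₂,ω₃,ω₄}, Ω }.
Round 1 (2 new):
  {ω₅,ω₆}  = ᶜ of {ω₁,ω₂,ω₃,ω₄}
  {ω₁,ω₃,ω₄}  = ᶜ of {ω₂,ω₅,ω₆}
  [6 total]
Round 2. New:
  {ω₁,ω₃,ω₄,ω₅,ω₆}  = {ω₁,ω₃,ω₄} ∪ {ω₅,ω₆}
  [7 total]
Round 3 (1 new):
  {ω₂}  = ᶜ of {ω₁,ω₃,ω₄,ω₅,ω₆}
  [8 total]
Round 4 adds nothing — fixpoint reached.

Therefore σ(𝒢) = { ∅, {ω₂}, {ω₅,ω₆}, {ω₁,ω₃,ω₄}, {ω₂,ω₅,ω₆}, {ω₁,ω₂,ω₃,ω₄}, {ω₁,ω₃,ω₄,ω₅,ω₆}, Ω } (|σ(𝒢)| = 8).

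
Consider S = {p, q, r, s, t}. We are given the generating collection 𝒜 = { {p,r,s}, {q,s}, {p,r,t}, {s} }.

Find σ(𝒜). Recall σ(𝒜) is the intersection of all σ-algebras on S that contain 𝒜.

σ(𝒜) = { {}, {q}, {s}, {t}, {p,r}, {q,s}, {q,t}, {s,t}, {p,q,r}, {p,r,s}, {p,r,t}, {q,s,t}, {p,q,r,s}, {p,q,r,t}, {p,r,s,t}, S }

Working:
Begin from { {}, {s}, {q,s}, {p,r,s}, {p,r,t}, S } (that is, 𝒜 plus ∅ and S).
Round 1 (4 new):
  {q,t}  = {p,r,s}ᶜ
  {p,q,r,s}  = {p,r,s} ∪ {q,s}
  {p,q,r,t}  = {s}ᶜ
  {p,r,s,t}  = {p,r,s} ∪ {p,r,t}
  [10 total]
Round 2 adds 3:
  {q}  = {p,r,s,t}ᶜ
  {t}  = {p,q,r,s}ᶜ
  {q,s,t}  = {q,t} ∪ {s}
  [13 total]
Round 3: +2 →
  {p,r}  = {q,s,t}ᶜ
  {s,t}  = {s} ∪ {t}
  [15 total]
Round 4: 1 new —
  {p,q,r}  = {s,t}ᶜ
  [16 total]
After Round 5 the family is unchanged; done.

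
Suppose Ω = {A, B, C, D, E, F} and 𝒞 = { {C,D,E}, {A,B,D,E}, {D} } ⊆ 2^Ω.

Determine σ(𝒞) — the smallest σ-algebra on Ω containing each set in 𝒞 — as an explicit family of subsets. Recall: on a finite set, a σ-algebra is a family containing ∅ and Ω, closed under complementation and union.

σ(𝒞) (32 sets): { ∅, {C}, {D}, {E}, {F}, {A,B}, {C,D}, {C,E}, {C,F}, {D,E}, {D,F}, {E,F}, {A,B,C}, {A,B,D}, {A,B,E}, {A,B,F}, {C,D,E}, {C,D,F}, {C,E,F}, {D,E,F}, {A,B,C,D}, {A,B,C,E}, {A,B,C,F}, {A,B,D,E}, {A,B,D,F}, {A,B,E,F}, {C,D,E,F}, {A,B,C,D,E}, {A,B,C,D,F}, {A,B,C,E,F}, {A,B,D,E,F}, Ω }

Working:
Take S₀ = 𝒞 ∪ {∅, Ω} = { ∅, {D}, {C,D,E}, {A,B,D,E}, Ω }.
Pass 1. New:
  {C,F}  = ᶜ of {A,B,D,E}
  {A,B,F}  = ᶜ of {C,D,E}
  {A,B,C,D,E}  = {C,D,E} ∪ {A,B,D,E}
  {A,B,C,E,F}  = ᶜ of {D}
  (now 9)
Pass 2: +6 →
  {F}  = ᶜ of {A,B,C,D,E}
  {C,D,F}  = {C,F} ∪ {D}
  {A,B,C,F}  = {C,F} ∪ {A,B,F}
  {A,B,D,F}  = {D} ∪ {A,B,F}
  {C,D,E,F}  = {C,D,E} ∪ {C,F}
  {A,B,D,E,F}  = {A,B,D,E} ∪ {A,B,F}
  (now 15)
Pass 3 adds 7:
  {C}  = ᶜ of {A,B,D,E,F}
  {A,B}  = ᶜ of {C,D,E,F}
  {C,E}  = ᶜ of {A,B,D,F}
  {D,E}  = ᶜ of {A,B,C,F}
  {D,F}  = {D} ∪ {F}
  {A,B,E}  = ᶜ of {C,D,F}
  {A,B,C,D,F}  = {A,B,D,F} ∪ {C,F}
  (now 22)
Pass 4: 8 new —
  {E}  = ᶜ of {A,B,C,D,F}
  {C,D}  = {C} ∪ {D}
  {A,B,C}  = {A,B} ∪ {C}
  {A,B,D}  = {A,B} ∪ {D}
  {C,E,F}  = {C,E} ∪ {F}
  {D,E,F}  = {D,E} ∪ {D,F}
  {A,B,C,E}  = ᶜ of {D,F}
  {A,B,E,F}  = {F} ∪ {A,B,E}
  (now 30)
Pass 5: 2 new —
  {E,F}  = {F} ∪ {E}
  {A,B,C,D}  = {C,D} ∪ {A,B,C}
  (now 32)
Pass 6: stable.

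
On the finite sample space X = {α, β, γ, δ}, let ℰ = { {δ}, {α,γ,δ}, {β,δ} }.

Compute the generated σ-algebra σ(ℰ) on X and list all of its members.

Start: ℰ ∪ {∅, X} = { {}, {δ}, {β,δ}, {α,γ,δ}, X }.
Round 1. New:
  {β}  = ᶜ of {α,γ,δ}
  {α,γ}  = ᶜ of {β,δ}
  {α,β,γ}  = ᶜ of {δ}
  — 8 sets.
Round 2: no new sets; the family is a σ-algebra.

σ(ℰ) = { {}, {β}, {δ}, {α,γ}, {β,δ}, {α,β,γ}, {α,γ,δ}, X }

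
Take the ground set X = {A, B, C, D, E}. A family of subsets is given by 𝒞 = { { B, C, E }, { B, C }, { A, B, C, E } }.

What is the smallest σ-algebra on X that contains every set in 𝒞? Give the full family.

Seed the family with 𝒞 together with ∅ and X: { {  }, { B, C }, { B, C, E }, { A, B, C, E }, X }.
Step 1: +3 →
  { D }  = ᶜ of { A, B, C, E }
  { A, D }  = ᶜ of { B, C, E }
  { A, D, E }  = ᶜ of { B, C }
  — 8 sets.
Step 2: 3 new —
  { B, C, D }  = { D } ∪ { B, C }
  { A, B, C, D }  = { B, C } ∪ { A, D }
  { B, C, D, E }  = { D } ∪ { B, C, E }
  — 11 sets.
Step 3 (3 new):
  { A }  = ᶜ of { B, C, D, E }
  { E }  = ᶜ of { A, B, C, D }
  { A, E }  = ᶜ of { B, C, D }
  — 14 sets.
Step 4 adds 2:
  { D, E }  = { D } ∪ { E }
  { A, B, C }  = { B, C } ∪ { A }
  — 16 sets.
Step 5: already closed under ᶜ and ∪.

σ(𝒞) = { {  }, { A }, { D }, { E }, { A, D }, { A, E }, { B, C }, { D, E }, { A, B, C }, { A, D, E }, { B, C, D }, { B, C, E }, { A, B, C, D }, { A, B, C, E }, { B, C, D, E }, X }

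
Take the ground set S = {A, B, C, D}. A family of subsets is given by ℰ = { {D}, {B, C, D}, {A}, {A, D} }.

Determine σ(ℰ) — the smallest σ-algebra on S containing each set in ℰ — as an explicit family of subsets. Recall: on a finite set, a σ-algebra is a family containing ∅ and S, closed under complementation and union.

Begin from { {}, {A}, {D}, {A, D}, {B, C, D}, S } (that is, ℰ plus ∅ and S).
Iteration 1 (2 new):
  {B, C}  = ᶜ of {A, D}
  {A, B, C}  = ᶜ of {D}
  — 8 sets.
After Iteration 2 the family is unchanged; done.

Therefore σ(ℰ) = { {}, {A}, {D}, {A, D}, {B, C}, {A, B, C}, {B, C, D}, S } (|σ(ℰ)| = 8).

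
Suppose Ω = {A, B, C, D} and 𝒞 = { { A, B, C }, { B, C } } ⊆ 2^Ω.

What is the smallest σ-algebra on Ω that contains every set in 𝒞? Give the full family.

Seed the family with 𝒞 together with ∅ and Ω: { {  }, { B, C }, { A, B, C }, Ω }.
Pass 1 adds 2:
  { D }  = Ω∖{ A, B, C }
  { A, D }  = Ω∖{ B, C }
  [6 total]
Pass 2 adds 1:
  { B, C, D }  = { B, C } ∪ { D }
  [7 total]
Pass 3 adds 1:
  { A }  = Ω∖{ B, C, D }
  [8 total]
Pass 4: stable.

|σ(𝒞)| = 8.  σ(𝒞) = { {  }, { A }, { D }, { A, D }, { B, C }, { A, B, C }, { B, C, D }, Ω }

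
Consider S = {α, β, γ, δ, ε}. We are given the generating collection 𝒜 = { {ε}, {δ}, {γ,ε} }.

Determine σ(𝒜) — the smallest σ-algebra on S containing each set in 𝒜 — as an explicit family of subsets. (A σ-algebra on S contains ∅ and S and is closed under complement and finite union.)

|σ(𝒜)| = 16.  σ(𝒜) = { {}, {γ}, {δ}, {ε}, {α,β}, {γ,δ}, {γ,ε}, {δ,ε}, {α,β,γ}, {α,β,δ}, {α,β,ε}, {γ,δ,ε}, {α,β,γ,δ}, {α,β,γ,ε}, {α,β,δ,ε}, S }

Check:
Seed the family with 𝒜 together with ∅ and S: { {}, {δ}, {ε}, {γ,ε}, S }.
Round 1 adds 5:
  {δ,ε}  = {δ} ∪ {ε}
  {α,β,δ}  = complement {γ,ε}
  {γ,δ,ε}  = {δ} ∪ {γ,ε}
  {α,β,γ,δ}  = complement {ε}
  {α,β,γ,ε}  = complement {δ}
  [10 total]
Round 2: +3 →
  {α,β}  = complement {γ,δ,ε}
  {α,β,γ}  = complement {δ,ε}
  {α,β,δ,ε}  = {α,β,δ} ∪ {ε}
  [13 total]
Round 3 adds 2:
  {γ}  = complement {α,β,δ,ε}
  {α,β,ε}  = {α,β} ∪ {ε}
  [15 total]
Round 4. New:
  {γ,δ}  = complement {α,β,ε}
  [16 total]
Round 5 adds nothing — fixpoint reached.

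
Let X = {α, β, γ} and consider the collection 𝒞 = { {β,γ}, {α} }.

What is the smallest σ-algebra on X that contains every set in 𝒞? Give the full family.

Take S₀ = 𝒞 ∪ {∅, X} = { {}, {α}, {β,γ}, X }.
Step 1: no new sets; the family is a σ-algebra.

|σ(𝒞)| = 4.  σ(𝒞) = { {}, {α}, {β,γ}, X }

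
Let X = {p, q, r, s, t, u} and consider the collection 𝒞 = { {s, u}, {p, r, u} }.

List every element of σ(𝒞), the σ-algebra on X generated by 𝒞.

Begin from { {}, {s, u}, {p, r, u}, X } (that is, 𝒞 plus ∅ and X).
Round 1 (3 new):
  {q, s, t}  = complement {p, r, u}
  {p, q, r, t}  = complement {s, u}
  {p, r, s, u}  = {p, r, u} ∪ {s, u}
  |family| = 7
Round 2: 4 new —
  {q, t}  = complement {p, r, s, u}
  {q, s, t, u}  = {s, u} ∪ {q, s, t}
  {p, q, r, s, t}  = {p, q, r, t} ∪ {q, s, t}
  {p, q, r, t, u}  = {p, r, u} ∪ {p, q, r, t}
  |family| = 11
Round 3: 3 new —
  {s}  = complement {p, q, r, t, u}
  {u}  = complement {p, q, r, s, t}
  {p, r}  = complement {q, s, t, u}
  |family| = 14
Round 4. New:
  {p, r, s}  = {p, r} ∪ {s}
  {q, t, u}  = {q, t} ∪ {u}
  |family| = 16
Round 5: already closed under ᶜ and ∪.

Hence σ(𝒞) has 16 members: { {}, {s}, {u}, {p, r}, {q, t}, {s, u}, {p, r, s}, {p, r, u}, {q, s, t}, {q, t, u}, {p, q, r, t}, {p, r, s, u}, {q, s, t, u}, {p, q, r, s, t}, {p, q, r, t, u}, X }.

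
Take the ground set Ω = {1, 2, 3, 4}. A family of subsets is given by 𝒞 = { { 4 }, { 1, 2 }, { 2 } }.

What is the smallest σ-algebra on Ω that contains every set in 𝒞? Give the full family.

Begin from { ∅, { 2 }, { 4 }, { 1, 2 }, Ω } (that is, 𝒞 plus ∅ and Ω).
Step 1: 5 new —
  { 2, 4 }  = { 4 } ∪ { 2 }
  { 3, 4 }  = ᶜ of { 1, 2 }
  { 1, 2, 3 }  = ᶜ of { 4 }
  { 1, 2, 4 }  = { 1, 2 } ∪ { 4 }
  { 1, 3, 4 }  = ᶜ of { 2 }
Step 2 adds 3:
  { 3 }  = ᶜ of { 1, 2, 4 }
  { 1, 3 }  = ᶜ of { 2, 4 }
  { 2, 3, 4 }  = { 3, 4 } ∪ { 2 }
Step 3: +2 →
  { 1 }  = ᶜ of { 2, 3, 4 }
  { 2, 3 }  = { 3 } ∪ { 2 }
Step 4: 1 new —
  { 1, 4 }  = ᶜ of { 2, 3 }
Step 5: closed — nothing new.

|σ(𝒞)| = 16.  σ(𝒞) = { ∅, { 1 }, { 2 }, { 3 }, { 4 }, { 1, 2 }, { 1, 3 }, { 1, 4 }, { 2, 3 }, { 2, 4 }, { 3, 4 }, { 1, 2, 3 }, { 1, 2, 4 }, { 1, 3, 4 }, { 2, 3, 4 }, Ω }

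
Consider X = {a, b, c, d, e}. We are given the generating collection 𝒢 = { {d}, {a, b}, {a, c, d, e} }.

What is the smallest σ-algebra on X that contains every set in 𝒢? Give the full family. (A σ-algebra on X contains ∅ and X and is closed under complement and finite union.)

Answer: σ(𝒢) = { {}, {a}, {b}, {d}, {a, b}, {a, d}, {b, d}, {c, e}, {a, b, d}, {a, c, e}, {b, c, e}, {c, d, e}, {a, b, c, e}, {a, c, d, e}, {b, c, d, e}, X }

Derivation:
Initial family (5 sets): { {}, {d}, {a, b}, {a, c, d, e}, X }.
Pass 1: 4 new —
  {b}  = X∖{a, c, d, e}
  {a, b, d}  = {a, b} ∪ {d}
  {c, d, e}  = X∖{a, b}
  {a, b, c, e}  = X∖{d}
  [9 total]
Pass 2 adds 3:
  {b, d}  = {b} ∪ {d}
  {c, e}  = X∖{a, b, d}
  {b, c, d, e}  = {c, d, e} ∪ {b}
  [12 total]
Pass 3. New:
  {a}  = X∖{b, c, d, e}
  {a, c, e}  = X∖{b, d}
  {b, c, e}  = {c, e} ∪ {b}
  [15 total]
Pass 4: 1 new —
  {a, d}  = X∖{b, c, e}
  [16 total]
Pass 5: no new sets; the family is a σ-algebra.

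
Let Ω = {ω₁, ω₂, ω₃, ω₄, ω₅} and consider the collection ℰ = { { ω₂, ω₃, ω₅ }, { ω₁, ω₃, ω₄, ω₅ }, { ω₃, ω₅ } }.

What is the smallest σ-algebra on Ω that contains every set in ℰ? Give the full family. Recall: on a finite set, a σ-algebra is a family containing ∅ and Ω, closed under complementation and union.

σ(ℰ) = { {  }, { ω₂ }, { ω₁, ω₄ }, { ω₃, ω₅ }, { ω₁, ω₂, ω₄ }, { ω₂, ω₃, ω₅ }, { ω₁, ω₃, ω₄, ω₅ }, Ω }

Check:
Seed the family with ℰ together with ∅ and Ω: { {  }, { ω₃, ω₅ }, { ω₂, ω₃, ω₅ }, { ω₁, ω₃, ω₄, ω₅ }, Ω }.
Round 1 adds 3:
  { ω₂ }  = complement { ω₁, ω₃, ω₄, ω₅ }
  { ω₁, ω₄ }  = complement { ω₂, ω₃, ω₅ }
  { ω₁, ω₂, ω₄ }  = complement { ω₃, ω₅ }
Round 2: closed — nothing new.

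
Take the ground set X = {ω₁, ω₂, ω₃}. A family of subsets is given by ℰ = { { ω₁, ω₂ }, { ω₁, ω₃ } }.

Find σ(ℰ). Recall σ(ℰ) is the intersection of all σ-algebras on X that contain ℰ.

|σ(ℰ)| = 8.  σ(ℰ) = { {  }, { ω₁ }, { ω₂ }, { ω₃ }, { ω₁, ω₂ }, { ω₁, ω₃ }, { ω₂, ω₃ }, X }

Check:
Begin from { {  }, { ω₁, ω₂ }, { ω₁, ω₃ }, X } (that is, ℰ plus ∅ and X).
Pass 1. New:
  { ω₂ }  = ᶜ of { ω₁, ω₃ }
  { ω₃ }  = ᶜ of { ω₁, ω₂ }
  |family| = 6
Pass 2: 1 new —
  { ω₂, ω₃ }  = { ω₃ } ∪ { ω₂ }
  |family| = 7
Pass 3 adds 1:
  { ω₁ }  = ᶜ of { ω₂, ω₃ }
  |family| = 8
Pass 4: stable.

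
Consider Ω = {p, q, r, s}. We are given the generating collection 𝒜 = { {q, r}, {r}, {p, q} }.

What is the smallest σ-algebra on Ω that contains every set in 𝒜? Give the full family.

Begin from { ∅, {r}, {p, q}, {q, r}, Ω } (that is, 𝒜 plus ∅ and Ω).
Iteration 1 adds 4:
  {p, s}  = {q, r}ᶜ
  {r, s}  = {p, q}ᶜ
  {p, q, r}  = {r} ∪ {p, q}
  {p, q, s}  = {r}ᶜ
  |family| = 9
Iteration 2: +3 →
  {s}  = {p, q, r}ᶜ
  {p, r, s}  = {r, s} ∪ {p, s}
  {q, r, s}  = {r, s} ∪ {q, r}
  |family| = 12
Iteration 3: +2 →
  {p}  = {q, r, s}ᶜ
  {q}  = {p, r, s}ᶜ
  |family| = 14
Iteration 4: 2 new —
  {p, r}  = {r} ∪ {p}
  {q, s}  = {s} ∪ {q}
  |family| = 16
Iteration 5: stable.

Therefore σ(𝒜) = { ∅, {p}, {q}, {r}, {s}, {p, q}, {p, r}, {p, s}, {q, r}, {q, s}, {r, s}, {p, q, r}, {p, q, s}, {p, r, s}, {q, r, s}, Ω } (|σ(𝒜)| = 16).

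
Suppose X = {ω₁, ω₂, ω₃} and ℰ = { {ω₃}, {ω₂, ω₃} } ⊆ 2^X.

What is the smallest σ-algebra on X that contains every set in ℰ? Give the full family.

Answer: σ(ℰ) = { ∅, {ω₁}, {ω₂}, {ω₃}, {ω₁, ω₂}, {ω₁, ω₃}, {ω₂, ω₃}, X }

Check:
Seed the family with ℰ together with ∅ and X: { ∅, {ω₃}, {ω₂, ω₃}, X }.
Iteration 1. New:
  {ω₁}  = complement {ω₂, ω₃}
  {ω₁, ω₂}  = complement {ω₃}
  — 6 sets.
Iteration 2. New:
  {ω₁, ω₃}  = {ω₃} ∪ {ω₁}
  — 7 sets.
Iteration 3 (1 new):
  {ω₂}  = complement {ω₁, ω₃}
  — 8 sets.
Iteration 4 adds nothing — fixpoint reached.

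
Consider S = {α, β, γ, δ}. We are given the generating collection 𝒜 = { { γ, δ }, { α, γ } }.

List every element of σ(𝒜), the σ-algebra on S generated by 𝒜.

Seed the family with 𝒜 together with ∅ and S: { {  }, { α, γ }, { γ, δ }, S }.
Pass 1. New:
  { α, β }  = S∖{ γ, δ }
  { β, δ }  = S∖{ α, γ }
  { α, γ, δ }  = { α, γ } ∪ { γ, δ }
  — 7 sets.
Pass 2: 4 new —
  { β }  = S∖{ α, γ, δ }
  { α, β, γ }  = { α, β } ∪ { α, γ }
  { α, β, δ }  = { α, β } ∪ { β, δ }
  { β, γ, δ }  = { γ, δ } ∪ { β, δ }
  — 11 sets.
Pass 3: +3 →
  { α }  = S∖{ β, γ, δ }
  { γ }  = S∖{ α, β, δ }
  { δ }  = S∖{ α, β, γ }
  — 14 sets.
Pass 4 (2 new):
  { α, δ }  = { δ } ∪ { α }
  { β, γ }  = { γ } ∪ { β }
  — 16 sets.
Pass 5: no new sets; the family is a σ-algebra.

σ(𝒜) = { {  }, { α }, { β }, { γ }, { δ }, { α, β }, { α, γ }, { α, δ }, { β, γ }, { β, δ }, { γ, δ }, { α, β, γ }, { α, β, δ }, { α, γ, δ }, { β, γ, δ }, S }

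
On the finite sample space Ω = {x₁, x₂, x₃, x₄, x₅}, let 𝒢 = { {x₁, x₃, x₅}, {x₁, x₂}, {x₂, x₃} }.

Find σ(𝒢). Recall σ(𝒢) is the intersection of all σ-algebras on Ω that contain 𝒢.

Answer: σ(𝒢) = { {}, {x₁}, {x₂}, {x₃}, {x₄}, {x₅}, {x₁, x₂}, {x₁, x₃}, {x₁, x₄}, {x₁, x₅}, {x₂, x₃}, {x₂, x₄}, {x₂, x₅}, {x₃, x₄}, {x₃, x₅}, {x₄, x₅}, {x₁, x₂, x₃}, {x₁, x₂, x₄}, {x₁, x₂, x₅}, {x₁, x₃, x₄}, {x₁, x₃, x₅}, {x₁, x₄, x₅}, {x₂, x₃, x₄}, {x₂, x₃, x₅}, {x₂, x₄, x₅}, {x₃, x₄, x₅}, {x₁, x₂, x₃, x₄}, {x₁, x₂, x₃, x₅}, {x₁, x₂, x₄, x₅}, {x₁, x₃, x₄, x₅}, {x₂, x₃, x₄, x₅}, Ω }

Check:
Take S₀ = 𝒢 ∪ {∅, Ω} = { {}, {x₁, x₂}, {x₂, x₃}, {x₁, x₃, x₅}, Ω }.
Round 1: 5 new —
  {x₂, x₄}  = ᶜ of {x₁, x₃, x₅}
  {x₁, x₂, x₃}  = {x₂, x₃} ∪ {x₁, x₂}
  {x₁, x₄, x₅}  = ᶜ of {x₂, x₃}
  {x₃, x₄, x₅}  = ᶜ of {x₁, x₂}
  {x₁, x₂, x₃, x₅}  = {x₂, x₃} ∪ {x₁, x₃, x₅}
Round 2. New:
  {x₄}  = ᶜ of {x₁, x₂, x₃, x₅}
  {x₄, x₅}  = ᶜ of {x₁, x₂, x₃}
  {x₁, x₂, x₄}  = {x₁, x₂} ∪ {x₂, x₄}
  {x₂, x₃, x₄}  = {x₂, x₃} ∪ {x₂, x₄}
  {x₁, x₂, x₃, x₄}  = {x₁, x₂, x₃} ∪ {x₂, x₄}
  {x₁, x₂, x₄, x₅}  = {x₁, x₄, x₅} ∪ {x₁, x₂}
  {x₁, x₃, x₄, x₅}  = {x₁, x₄, x₅} ∪ {x₃, x₄, x₅}
  {x₂, x₃, x₄, x₅}  = {x₃, x₄, x₅} ∪ {x₂, x₃}
Round 3 adds 7:
  {x₁}  = ᶜ of {x₂, x₃, x₄, x₅}
  {x₂}  = ᶜ of {x₁, x₃, x₄, x₅}
  {x₃}  = ᶜ of {x₁, x₂, x₄, x₅}
  {x₅}  = ᶜ of {x₁, x₂, x₃, x₄}
  {x₁, x₅}  = ᶜ of {x₂, x₃, x₄}
  {x₃, x₅}  = ᶜ of {x₁, x₂, x₄}
  {x₂, x₄, x₅}  = {x₄, x₅} ∪ {x₂, x₄}
Round 4: +6 →
  {x₁, x₃}  = ᶜ of {x₂, x₄, x₅}
  {x₁, x₄}  = {x₄} ∪ {x₁}
  {x₂, x₅}  = {x₂} ∪ {x₅}
  {x₃, x₄}  = {x₃} ∪ {x₄}
  {x₁, x₂, x₅}  = {x₁, x₂} ∪ {x₅}
  {x₂, x₃, x₅}  = {x₂} ∪ {x₃, x₅}
Round 5: 1 new —
  {x₁, x₃, x₄}  = ᶜ of {x₂, x₅}
Round 6: already closed under ᶜ and ∪.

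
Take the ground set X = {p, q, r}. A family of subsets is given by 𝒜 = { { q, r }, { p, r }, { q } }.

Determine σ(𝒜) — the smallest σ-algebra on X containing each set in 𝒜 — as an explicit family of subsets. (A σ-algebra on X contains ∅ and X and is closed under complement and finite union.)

σ(𝒜) (8 sets): { ∅, { p }, { q }, { r }, { p, q }, { p, r }, { q, r }, X }

Check:
Start: 𝒜 ∪ {∅, X} = { ∅, { q }, { p, r }, { q, r }, X }.
Iteration 1 (1 new):
  { p }  = { q, r }ᶜ
  [6 total]
Iteration 2: +1 →
  { p, q }  = { q } ∪ { p }
  [7 total]
Iteration 3 adds 1:
  { r }  = { p, q }ᶜ
  [8 total]
Iteration 4: stable.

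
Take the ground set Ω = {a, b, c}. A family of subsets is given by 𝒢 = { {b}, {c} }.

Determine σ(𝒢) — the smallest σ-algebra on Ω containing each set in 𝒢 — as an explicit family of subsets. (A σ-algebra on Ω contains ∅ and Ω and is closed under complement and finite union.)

|σ(𝒢)| = 8.  σ(𝒢) = { ∅, {a}, {b}, {c}, {a, b}, {a, c}, {b, c}, Ω }

Check:
Seed the family with 𝒢 together with ∅ and Ω: { ∅, {b}, {c}, Ω }.
Pass 1 (3 new):
  {a, b}  = ᶜ of {c}
  {a, c}  = ᶜ of {b}
  {b, c}  = {c} ∪ {b}
  — 7 sets.
Pass 2 (1 new):
  {a}  = ᶜ of {b, c}
  — 8 sets.
Pass 3: no new sets; the family is a σ-algebra.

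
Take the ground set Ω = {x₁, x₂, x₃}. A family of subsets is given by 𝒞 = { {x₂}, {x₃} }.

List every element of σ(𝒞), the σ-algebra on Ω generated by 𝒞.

|σ(𝒞)| = 8.  σ(𝒞) = { {}, {x₁}, {x₂}, {x₃}, {x₁,x₂}, {x₁,x₃}, {x₂,x₃}, Ω }

Derivation:
Start: 𝒞 ∪ {∅, Ω} = { {}, {x₂}, {x₃}, Ω }.
Pass 1: 3 new —
  {x₁,x₂}  = ᶜ of {x₃}
  {x₁,x₃}  = ᶜ of {x₂}
  {x₂,x₃}  = {x₃} ∪ {x₂}
  — 7 sets.
Pass 2: 1 new —
  {x₁}  = ᶜ of {x₂,x₃}
  — 8 sets.
Pass 3 adds nothing — fixpoint reached.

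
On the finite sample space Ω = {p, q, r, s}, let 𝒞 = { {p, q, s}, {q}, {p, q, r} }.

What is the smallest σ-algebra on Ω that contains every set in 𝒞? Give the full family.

σ(𝒞) = { {}, {p}, {q}, {r}, {s}, {p, q}, {p, r}, {p, s}, {q, r}, {q, s}, {r, s}, {p, q, r}, {p, q, s}, {p, r, s}, {q, r, s}, Ω }

Trace:
Initial family (5 sets): { {}, {q}, {p, q, r}, {p, q, s}, Ω }.
Pass 1 adds 3:
  {r}  = {p, q, s}ᶜ
  {s}  = {p, q, r}ᶜ
  {p, r, s}  = {q}ᶜ
  — 8 sets.
Pass 2 (3 new):
  {q, r}  = {r} ∪ {q}
  {q, s}  = {s} ∪ {q}
  {r, s}  = {s} ∪ {r}
  — 11 sets.
Pass 3: +4 →
  {p, q}  = {r, s}ᶜ
  {p, r}  = {q, s}ᶜ
  {p, s}  = {q, r}ᶜ
  {q, r, s}  = {r} ∪ {q, s}
  — 15 sets.
Pass 4 (1 new):
  {p}  = {q, r, s}ᶜ
  — 16 sets.
Pass 5 adds nothing — fixpoint reached.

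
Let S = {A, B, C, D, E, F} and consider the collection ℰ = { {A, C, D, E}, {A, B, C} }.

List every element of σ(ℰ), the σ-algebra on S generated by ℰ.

|σ(ℰ)| = 16.  σ(ℰ) = { ∅, {B}, {F}, {A, C}, {B, F}, {D, E}, {A, B, C}, {A, C, F}, {B, D, E}, {D, E, F}, {A, B, C, F}, {A, C, D, E}, {B, D, E, F}, {A, B, C, D, E}, {A, C, D, E, F}, S }

Derivation:
Seed the family with ℰ together with ∅ and S: { ∅, {A, B, C}, {A, C, D, E}, S }.
Iteration 1 adds 3:
  {B, F}  = complement {A, C, D, E}
  {D, E, F}  = complement {A, B, C}
  {A, B, C, D, E}  = {A, C, D, E} ∪ {A, B, C}
  (now 7)
Iteration 2 (4 new):
  {F}  = complement {A, B, C, D, E}
  {A, B, C, F}  = {A, B, C} ∪ {B, F}
  {B, D, E, F}  = {B, F} ∪ {D, E, F}
  {A, C, D, E, F}  = {A, C, D, E} ∪ {D, E, F}
  (now 11)
Iteration 3 adds 3:
  {B}  = complement {A, C, D, E, F}
  {A, C}  = complement {B, D, E, F}
  {D, E}  = complement {A, B, C, F}
  (now 14)
Iteration 4 adds 2:
  {A, C, F}  = {A, C} ∪ {F}
  {B, D, E}  = {D, E} ∪ {B}
  (now 16)
After Iteration 5 the family is unchanged; done.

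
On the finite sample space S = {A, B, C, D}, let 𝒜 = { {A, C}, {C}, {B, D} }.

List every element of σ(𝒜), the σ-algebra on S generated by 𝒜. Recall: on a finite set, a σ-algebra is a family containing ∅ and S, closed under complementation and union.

σ(𝒜) = { {}, {A}, {C}, {A, C}, {B, D}, {A, B, D}, {B, C, D}, S }

Trace:
Begin from { {}, {C}, {A, C}, {B, D}, S } (that is, 𝒜 plus ∅ and S).
Step 1: 2 new —
  {A, B, D}  = {C}ᶜ
  {B, C, D}  = {C} ∪ {B, D}
  |family| = 7
Step 2: 1 new —
  {A}  = {B, C, D}ᶜ
  |family| = 8
After Step 3 the family is unchanged; done.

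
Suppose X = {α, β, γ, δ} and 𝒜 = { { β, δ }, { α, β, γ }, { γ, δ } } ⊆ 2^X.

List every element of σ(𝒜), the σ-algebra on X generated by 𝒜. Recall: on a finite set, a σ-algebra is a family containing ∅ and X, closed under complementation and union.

σ(𝒜) = { ∅, { α }, { β }, { γ }, { δ }, { α, β }, { α, γ }, { α, δ }, { β, γ }, { β, δ }, { γ, δ }, { α, β, γ }, { α, β, δ }, { α, γ, δ }, { β, γ, δ }, X }

Check:
Initial family (5 sets): { ∅, { β, δ }, { γ, δ }, { α, β, γ }, X }.
Round 1. New:
  { δ }  = complement { α, β, γ }
  { α, β }  = complement { γ, δ }
  { α, γ }  = complement { β, δ }
  { β, γ, δ }  = { γ, δ } ∪ { β, δ }
Round 2 (3 new):
  { α }  = complement { β, γ, δ }
  { α, β, δ }  = { α, β } ∪ { δ }
  { α, γ, δ }  = { γ, δ } ∪ { α, γ }
Round 3 (3 new):
  { β }  = complement { α, γ, δ }
  { γ }  = complement { α, β, δ }
  { α, δ }  = { δ } ∪ { α }
Round 4 adds 1:
  { β, γ }  = complement { α, δ }
Round 5: closed — nothing new.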